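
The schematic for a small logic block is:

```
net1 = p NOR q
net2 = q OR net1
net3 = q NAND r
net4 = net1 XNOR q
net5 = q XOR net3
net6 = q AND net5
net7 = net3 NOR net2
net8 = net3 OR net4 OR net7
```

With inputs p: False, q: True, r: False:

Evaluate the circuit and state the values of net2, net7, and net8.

net2 = True; net7 = False; net8 = True

net1 = p NOR q = False NOR True = False
net2 = q OR net1 = True OR False = True
net3 = q NAND r = True NAND False = True
net4 = net1 XNOR q = False XNOR True = False
net7 = net3 NOR net2 = True NOR True = False
net8 = net3 OR net4 OR net7 = True OR False OR False = True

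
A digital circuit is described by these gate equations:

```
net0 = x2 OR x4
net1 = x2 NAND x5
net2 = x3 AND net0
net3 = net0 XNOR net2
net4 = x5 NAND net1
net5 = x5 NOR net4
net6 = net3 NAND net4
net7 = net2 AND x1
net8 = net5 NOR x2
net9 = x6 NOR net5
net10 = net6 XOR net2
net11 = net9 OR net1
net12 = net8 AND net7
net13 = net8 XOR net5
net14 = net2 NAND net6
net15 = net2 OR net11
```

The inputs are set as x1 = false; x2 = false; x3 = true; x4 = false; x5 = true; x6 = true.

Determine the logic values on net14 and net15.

net0 = x2 OR x4 = false OR false = false
net1 = x2 NAND x5 = false NAND true = true
net2 = x3 AND net0 = true AND false = false
net3 = net0 XNOR net2 = false XNOR false = true
net4 = x5 NAND net1 = true NAND true = false
net5 = x5 NOR net4 = true NOR false = false
net6 = net3 NAND net4 = true NAND false = true
net9 = x6 NOR net5 = true NOR false = false
net11 = net9 OR net1 = false OR true = true
net14 = net2 NAND net6 = false NAND true = true
net15 = net2 OR net11 = false OR true = true

net14 = true, net15 = true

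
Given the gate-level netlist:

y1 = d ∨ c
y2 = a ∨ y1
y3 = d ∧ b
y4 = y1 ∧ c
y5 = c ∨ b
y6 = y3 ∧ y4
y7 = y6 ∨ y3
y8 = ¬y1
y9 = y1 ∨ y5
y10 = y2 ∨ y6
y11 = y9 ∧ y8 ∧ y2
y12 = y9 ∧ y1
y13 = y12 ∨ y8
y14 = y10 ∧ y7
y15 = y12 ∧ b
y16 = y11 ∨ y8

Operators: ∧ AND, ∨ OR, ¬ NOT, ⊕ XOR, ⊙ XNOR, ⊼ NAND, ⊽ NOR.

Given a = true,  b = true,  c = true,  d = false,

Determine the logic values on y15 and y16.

y1 = d OR c = false OR true = true
y2 = a OR y1 = true OR true = true
y5 = c OR b = true OR true = true
y8 = NOT y1 = NOT true = false
y9 = y1 OR y5 = true OR true = true
y11 = y9 AND y8 AND y2 = true AND false AND true = false
y12 = y9 AND y1 = true AND true = true
y15 = y12 AND b = true AND true = true
y16 = y11 OR y8 = false OR false = false

y15 = true, y16 = false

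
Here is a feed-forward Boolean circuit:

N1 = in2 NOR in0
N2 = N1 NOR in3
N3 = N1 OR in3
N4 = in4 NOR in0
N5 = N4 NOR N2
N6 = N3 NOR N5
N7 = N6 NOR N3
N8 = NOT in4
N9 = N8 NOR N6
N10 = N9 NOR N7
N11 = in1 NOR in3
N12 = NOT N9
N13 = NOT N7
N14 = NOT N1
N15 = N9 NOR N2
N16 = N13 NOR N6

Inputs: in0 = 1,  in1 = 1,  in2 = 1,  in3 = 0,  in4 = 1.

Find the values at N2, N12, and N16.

N2 = 1  N12 = 1  N16 = 0

N1 = in2 NOR in0 = 1 NOR 1 = 0
N2 = N1 NOR in3 = 0 NOR 0 = 1
N3 = N1 OR in3 = 0 OR 0 = 0
N4 = in4 NOR in0 = 1 NOR 1 = 0
N5 = N4 NOR N2 = 0 NOR 1 = 0
N6 = N3 NOR N5 = 0 NOR 0 = 1
N7 = N6 NOR N3 = 1 NOR 0 = 0
N8 = NOT in4 = NOT 1 = 0
N9 = N8 NOR N6 = 0 NOR 1 = 0
N12 = NOT N9 = NOT 0 = 1
N13 = NOT N7 = NOT 0 = 1
N16 = N13 NOR N6 = 1 NOR 1 = 0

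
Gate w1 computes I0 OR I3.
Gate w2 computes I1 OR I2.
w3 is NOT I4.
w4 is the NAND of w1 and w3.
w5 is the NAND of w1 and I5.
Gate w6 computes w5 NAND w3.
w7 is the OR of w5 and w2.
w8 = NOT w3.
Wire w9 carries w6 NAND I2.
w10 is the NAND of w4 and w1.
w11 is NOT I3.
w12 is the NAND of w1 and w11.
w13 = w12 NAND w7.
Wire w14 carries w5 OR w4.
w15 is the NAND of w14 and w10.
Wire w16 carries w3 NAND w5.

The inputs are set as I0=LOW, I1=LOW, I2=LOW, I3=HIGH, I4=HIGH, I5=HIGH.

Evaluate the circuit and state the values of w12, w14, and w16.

w12 = HIGH, w14 = HIGH, w16 = HIGH

w1 = I0 OR I3 = LOW OR HIGH = HIGH
w3 = NOT I4 = NOT HIGH = LOW
w4 = w1 NAND w3 = HIGH NAND LOW = HIGH
w5 = w1 NAND I5 = HIGH NAND HIGH = LOW
w11 = NOT I3 = NOT HIGH = LOW
w12 = w1 NAND w11 = HIGH NAND LOW = HIGH
w14 = w5 OR w4 = LOW OR HIGH = HIGH
w16 = w3 NAND w5 = LOW NAND LOW = HIGH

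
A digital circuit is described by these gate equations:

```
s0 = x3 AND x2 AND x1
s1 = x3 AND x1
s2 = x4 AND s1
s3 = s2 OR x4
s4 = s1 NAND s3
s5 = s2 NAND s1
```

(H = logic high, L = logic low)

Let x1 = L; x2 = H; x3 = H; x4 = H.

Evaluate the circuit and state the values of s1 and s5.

s1 = x3 AND x1 = H AND L = L
s2 = x4 AND s1 = H AND L = L
s5 = s2 NAND s1 = L NAND L = H

s1 = L; s5 = H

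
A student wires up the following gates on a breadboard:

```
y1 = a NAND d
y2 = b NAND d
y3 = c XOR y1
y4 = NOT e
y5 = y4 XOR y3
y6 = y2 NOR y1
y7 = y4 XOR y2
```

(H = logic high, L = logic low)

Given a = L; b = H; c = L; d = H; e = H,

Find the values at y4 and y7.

y2 = b NAND d = H NAND H = L
y4 = NOT e = NOT H = L
y7 = y4 XOR y2 = L XOR L = L

y4 = L; y7 = L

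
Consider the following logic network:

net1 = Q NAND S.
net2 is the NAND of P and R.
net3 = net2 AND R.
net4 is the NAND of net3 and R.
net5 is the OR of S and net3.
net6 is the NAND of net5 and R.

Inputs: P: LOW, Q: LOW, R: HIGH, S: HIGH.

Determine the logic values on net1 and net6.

net1 = Q NAND S = LOW NAND HIGH = HIGH
net2 = P NAND R = LOW NAND HIGH = HIGH
net3 = net2 AND R = HIGH AND HIGH = HIGH
net5 = S OR net3 = HIGH OR HIGH = HIGH
net6 = net5 NAND R = HIGH NAND HIGH = LOW

net1 = HIGH; net6 = LOW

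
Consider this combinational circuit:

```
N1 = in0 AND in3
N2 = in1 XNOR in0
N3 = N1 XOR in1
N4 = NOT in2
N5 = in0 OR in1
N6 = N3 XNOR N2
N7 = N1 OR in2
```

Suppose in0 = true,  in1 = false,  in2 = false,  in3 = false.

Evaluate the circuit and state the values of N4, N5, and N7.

N4 = true, N5 = true, N7 = false

N1 = in0 AND in3 = true AND false = false
N4 = NOT in2 = NOT false = true
N5 = in0 OR in1 = true OR false = true
N7 = N1 OR in2 = false OR false = false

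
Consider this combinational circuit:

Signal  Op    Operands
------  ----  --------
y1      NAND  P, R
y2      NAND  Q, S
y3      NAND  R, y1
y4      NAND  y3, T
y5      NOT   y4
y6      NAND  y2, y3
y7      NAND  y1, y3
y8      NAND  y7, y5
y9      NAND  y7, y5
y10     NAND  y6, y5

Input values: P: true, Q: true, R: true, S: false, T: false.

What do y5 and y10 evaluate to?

y5 = false  y10 = true

y1 = P NAND R = true NAND true = false
y2 = Q NAND S = true NAND false = true
y3 = R NAND y1 = true NAND false = true
y4 = y3 NAND T = true NAND false = true
y5 = NOT y4 = NOT true = false
y6 = y2 NAND y3 = true NAND true = false
y10 = y6 NAND y5 = false NAND false = true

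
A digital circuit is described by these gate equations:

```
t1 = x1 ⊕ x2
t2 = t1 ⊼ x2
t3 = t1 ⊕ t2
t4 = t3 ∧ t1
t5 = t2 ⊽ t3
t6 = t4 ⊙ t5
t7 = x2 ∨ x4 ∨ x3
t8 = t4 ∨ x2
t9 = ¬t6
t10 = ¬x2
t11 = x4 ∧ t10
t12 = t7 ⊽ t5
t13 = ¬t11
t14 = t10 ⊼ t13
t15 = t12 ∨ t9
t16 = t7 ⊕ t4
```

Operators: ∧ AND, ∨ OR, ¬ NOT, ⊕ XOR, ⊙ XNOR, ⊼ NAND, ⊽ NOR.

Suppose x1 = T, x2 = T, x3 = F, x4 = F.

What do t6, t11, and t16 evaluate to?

t1 = x1 XOR x2 = T XOR T = F
t2 = t1 NAND x2 = F NAND T = T
t3 = t1 XOR t2 = F XOR T = T
t4 = t3 AND t1 = T AND F = F
t5 = t2 NOR t3 = T NOR T = F
t6 = t4 XNOR t5 = F XNOR F = T
t7 = x2 OR x4 OR x3 = T OR F OR F = T
t10 = NOT x2 = NOT T = F
t11 = x4 AND t10 = F AND F = F
t16 = t7 XOR t4 = T XOR F = T

t6 = T; t11 = F; t16 = T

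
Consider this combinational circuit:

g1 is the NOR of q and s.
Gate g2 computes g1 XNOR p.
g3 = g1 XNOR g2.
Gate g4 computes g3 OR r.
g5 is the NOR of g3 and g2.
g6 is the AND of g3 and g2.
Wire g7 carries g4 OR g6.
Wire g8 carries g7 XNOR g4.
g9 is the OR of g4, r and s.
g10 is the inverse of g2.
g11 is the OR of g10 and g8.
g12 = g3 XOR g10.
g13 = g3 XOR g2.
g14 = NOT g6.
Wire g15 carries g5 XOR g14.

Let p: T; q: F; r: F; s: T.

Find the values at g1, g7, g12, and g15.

g1 = F, g7 = T, g12 = F, g15 = T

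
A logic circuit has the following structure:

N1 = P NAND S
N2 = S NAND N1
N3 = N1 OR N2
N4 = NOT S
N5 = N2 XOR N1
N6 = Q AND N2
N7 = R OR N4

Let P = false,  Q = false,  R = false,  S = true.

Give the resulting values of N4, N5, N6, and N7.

N1 = P NAND S = false NAND true = true
N2 = S NAND N1 = true NAND true = false
N4 = NOT S = NOT true = false
N5 = N2 XOR N1 = false XOR true = true
N6 = Q AND N2 = false AND false = false
N7 = R OR N4 = false OR false = false

N4 = false, N5 = true, N6 = false, N7 = false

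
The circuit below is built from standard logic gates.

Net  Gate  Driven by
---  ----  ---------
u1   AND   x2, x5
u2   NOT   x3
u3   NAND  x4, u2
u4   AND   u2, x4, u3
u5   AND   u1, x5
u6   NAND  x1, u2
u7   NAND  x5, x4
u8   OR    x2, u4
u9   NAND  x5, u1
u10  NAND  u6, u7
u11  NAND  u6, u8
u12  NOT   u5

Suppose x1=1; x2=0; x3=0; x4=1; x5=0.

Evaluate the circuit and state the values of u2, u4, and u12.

u2 = 1, u4 = 0, u12 = 1

u1 = x2 AND x5 = 0 AND 0 = 0
u2 = NOT x3 = NOT 0 = 1
u3 = x4 NAND u2 = 1 NAND 1 = 0
u4 = u2 AND x4 AND u3 = 1 AND 1 AND 0 = 0
u5 = u1 AND x5 = 0 AND 0 = 0
u12 = NOT u5 = NOT 0 = 1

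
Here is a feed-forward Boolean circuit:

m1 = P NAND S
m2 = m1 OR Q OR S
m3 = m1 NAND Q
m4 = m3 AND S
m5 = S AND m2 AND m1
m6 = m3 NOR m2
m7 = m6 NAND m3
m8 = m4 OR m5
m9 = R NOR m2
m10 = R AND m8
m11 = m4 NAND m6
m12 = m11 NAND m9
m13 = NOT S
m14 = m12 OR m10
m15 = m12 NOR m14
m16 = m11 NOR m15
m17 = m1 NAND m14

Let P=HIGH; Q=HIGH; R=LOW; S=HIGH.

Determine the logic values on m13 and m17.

m1 = P NAND S = HIGH NAND HIGH = LOW
m2 = m1 OR Q OR S = LOW OR HIGH OR HIGH = HIGH
m3 = m1 NAND Q = LOW NAND HIGH = HIGH
m4 = m3 AND S = HIGH AND HIGH = HIGH
m5 = S AND m2 AND m1 = HIGH AND HIGH AND LOW = LOW
m6 = m3 NOR m2 = HIGH NOR HIGH = LOW
m8 = m4 OR m5 = HIGH OR LOW = HIGH
m9 = R NOR m2 = LOW NOR HIGH = LOW
m10 = R AND m8 = LOW AND HIGH = LOW
m11 = m4 NAND m6 = HIGH NAND LOW = HIGH
m12 = m11 NAND m9 = HIGH NAND LOW = HIGH
m13 = NOT S = NOT HIGH = LOW
m14 = m12 OR m10 = HIGH OR LOW = HIGH
m17 = m1 NAND m14 = LOW NAND HIGH = HIGH

m13 = LOW, m17 = HIGH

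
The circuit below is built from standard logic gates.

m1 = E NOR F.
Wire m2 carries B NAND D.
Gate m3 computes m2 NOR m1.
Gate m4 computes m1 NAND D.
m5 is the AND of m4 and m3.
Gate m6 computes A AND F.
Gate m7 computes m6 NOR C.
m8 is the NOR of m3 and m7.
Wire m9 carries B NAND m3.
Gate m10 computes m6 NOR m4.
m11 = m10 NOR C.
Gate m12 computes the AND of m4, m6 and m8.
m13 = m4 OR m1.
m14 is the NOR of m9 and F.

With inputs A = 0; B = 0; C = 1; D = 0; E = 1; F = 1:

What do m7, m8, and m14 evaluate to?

m1 = E NOR F = 1 NOR 1 = 0
m2 = B NAND D = 0 NAND 0 = 1
m3 = m2 NOR m1 = 1 NOR 0 = 0
m6 = A AND F = 0 AND 1 = 0
m7 = m6 NOR C = 0 NOR 1 = 0
m8 = m3 NOR m7 = 0 NOR 0 = 1
m9 = B NAND m3 = 0 NAND 0 = 1
m14 = m9 NOR F = 1 NOR 1 = 0

m7 = 0, m8 = 1, m14 = 0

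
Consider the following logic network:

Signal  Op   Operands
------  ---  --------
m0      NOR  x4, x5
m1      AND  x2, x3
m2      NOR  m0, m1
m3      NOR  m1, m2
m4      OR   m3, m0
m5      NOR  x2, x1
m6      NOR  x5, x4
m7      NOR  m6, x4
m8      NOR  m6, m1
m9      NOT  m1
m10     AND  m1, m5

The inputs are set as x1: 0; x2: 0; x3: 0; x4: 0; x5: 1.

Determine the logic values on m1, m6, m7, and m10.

m1 = 0; m6 = 0; m7 = 1; m10 = 0

m1 = x2 AND x3 = 0 AND 0 = 0
m5 = x2 NOR x1 = 0 NOR 0 = 1
m6 = x5 NOR x4 = 1 NOR 0 = 0
m7 = m6 NOR x4 = 0 NOR 0 = 1
m10 = m1 AND m5 = 0 AND 1 = 0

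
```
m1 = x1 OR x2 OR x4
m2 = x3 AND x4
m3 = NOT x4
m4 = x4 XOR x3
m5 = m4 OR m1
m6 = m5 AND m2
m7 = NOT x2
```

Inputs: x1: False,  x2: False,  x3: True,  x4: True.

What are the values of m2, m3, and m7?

m2 = True, m3 = False, m7 = True

m2 = x3 AND x4 = True AND True = True
m3 = NOT x4 = NOT True = False
m7 = NOT x2 = NOT False = True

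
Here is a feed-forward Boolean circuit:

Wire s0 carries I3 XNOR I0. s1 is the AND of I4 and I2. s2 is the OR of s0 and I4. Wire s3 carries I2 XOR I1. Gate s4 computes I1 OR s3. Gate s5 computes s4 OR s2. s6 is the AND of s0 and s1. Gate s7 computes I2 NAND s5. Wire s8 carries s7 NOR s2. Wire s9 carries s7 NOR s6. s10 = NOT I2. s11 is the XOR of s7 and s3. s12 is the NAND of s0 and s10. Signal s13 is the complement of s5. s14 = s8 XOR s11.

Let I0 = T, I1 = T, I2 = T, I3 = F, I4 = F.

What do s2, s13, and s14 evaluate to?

s2 = F, s13 = F, s14 = T

s0 = I3 XNOR I0 = F XNOR T = F
s2 = s0 OR I4 = F OR F = F
s3 = I2 XOR I1 = T XOR T = F
s4 = I1 OR s3 = T OR F = T
s5 = s4 OR s2 = T OR F = T
s7 = I2 NAND s5 = T NAND T = F
s8 = s7 NOR s2 = F NOR F = T
s11 = s7 XOR s3 = F XOR F = F
s13 = NOT s5 = NOT T = F
s14 = s8 XOR s11 = T XOR F = T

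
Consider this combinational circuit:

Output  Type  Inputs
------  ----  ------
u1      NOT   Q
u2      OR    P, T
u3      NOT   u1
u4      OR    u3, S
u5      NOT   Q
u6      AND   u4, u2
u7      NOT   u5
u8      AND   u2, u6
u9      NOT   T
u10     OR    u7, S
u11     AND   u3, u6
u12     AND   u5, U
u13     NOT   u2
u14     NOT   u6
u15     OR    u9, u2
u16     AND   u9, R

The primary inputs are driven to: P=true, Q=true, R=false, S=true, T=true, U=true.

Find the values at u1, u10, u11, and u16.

u1 = NOT Q = NOT true = false
u2 = P OR T = true OR true = true
u3 = NOT u1 = NOT false = true
u4 = u3 OR S = true OR true = true
u5 = NOT Q = NOT true = false
u6 = u4 AND u2 = true AND true = true
u7 = NOT u5 = NOT false = true
u9 = NOT T = NOT true = false
u10 = u7 OR S = true OR true = true
u11 = u3 AND u6 = true AND true = true
u16 = u9 AND R = false AND false = false

u1 = false  u10 = true  u11 = true  u16 = false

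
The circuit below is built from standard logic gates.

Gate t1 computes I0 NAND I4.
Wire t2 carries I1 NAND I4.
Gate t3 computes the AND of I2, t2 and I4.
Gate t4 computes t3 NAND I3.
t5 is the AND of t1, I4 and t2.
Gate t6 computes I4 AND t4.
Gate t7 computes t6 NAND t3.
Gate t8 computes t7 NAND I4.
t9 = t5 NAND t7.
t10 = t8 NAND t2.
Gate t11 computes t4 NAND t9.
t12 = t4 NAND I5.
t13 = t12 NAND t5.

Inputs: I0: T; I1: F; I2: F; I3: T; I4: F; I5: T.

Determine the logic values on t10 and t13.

t10 = F, t13 = T

t1 = I0 NAND I4 = T NAND F = T
t2 = I1 NAND I4 = F NAND F = T
t3 = I2 AND t2 AND I4 = F AND T AND F = F
t4 = t3 NAND I3 = F NAND T = T
t5 = t1 AND I4 AND t2 = T AND F AND T = F
t6 = I4 AND t4 = F AND T = F
t7 = t6 NAND t3 = F NAND F = T
t8 = t7 NAND I4 = T NAND F = T
t10 = t8 NAND t2 = T NAND T = F
t12 = t4 NAND I5 = T NAND T = F
t13 = t12 NAND t5 = F NAND F = T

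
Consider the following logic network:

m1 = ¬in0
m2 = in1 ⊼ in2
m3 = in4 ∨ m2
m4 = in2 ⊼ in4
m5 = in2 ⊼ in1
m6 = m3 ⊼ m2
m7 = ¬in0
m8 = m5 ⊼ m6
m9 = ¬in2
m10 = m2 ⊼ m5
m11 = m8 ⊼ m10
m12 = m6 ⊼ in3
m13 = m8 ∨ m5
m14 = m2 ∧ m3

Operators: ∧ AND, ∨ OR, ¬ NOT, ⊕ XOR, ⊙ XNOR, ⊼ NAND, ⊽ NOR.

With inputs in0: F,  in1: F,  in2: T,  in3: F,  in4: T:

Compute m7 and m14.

m2 = in1 NAND in2 = F NAND T = T
m3 = in4 OR m2 = T OR T = T
m7 = NOT in0 = NOT F = T
m14 = m2 AND m3 = T AND T = T

m7 = T, m14 = T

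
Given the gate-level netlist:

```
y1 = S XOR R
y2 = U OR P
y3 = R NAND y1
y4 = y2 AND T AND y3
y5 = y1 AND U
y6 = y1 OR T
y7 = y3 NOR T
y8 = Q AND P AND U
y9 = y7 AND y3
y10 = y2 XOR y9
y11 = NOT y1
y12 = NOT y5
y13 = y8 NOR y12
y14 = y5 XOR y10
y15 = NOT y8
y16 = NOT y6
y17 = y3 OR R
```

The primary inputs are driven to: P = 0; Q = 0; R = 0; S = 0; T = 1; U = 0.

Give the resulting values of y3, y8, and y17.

y3 = 1; y8 = 0; y17 = 1

y1 = S XOR R = 0 XOR 0 = 0
y3 = R NAND y1 = 0 NAND 0 = 1
y8 = Q AND P AND U = 0 AND 0 AND 0 = 0
y17 = y3 OR R = 1 OR 0 = 1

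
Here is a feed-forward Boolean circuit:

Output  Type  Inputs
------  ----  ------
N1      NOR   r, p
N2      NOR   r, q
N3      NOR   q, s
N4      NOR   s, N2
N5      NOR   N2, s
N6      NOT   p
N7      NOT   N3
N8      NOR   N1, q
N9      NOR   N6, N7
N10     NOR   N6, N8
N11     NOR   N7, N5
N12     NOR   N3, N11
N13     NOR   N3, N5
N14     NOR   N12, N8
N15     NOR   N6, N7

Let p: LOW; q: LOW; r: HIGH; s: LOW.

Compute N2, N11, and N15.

N2 = LOW  N11 = LOW  N15 = LOW

N2 = r NOR q = HIGH NOR LOW = LOW
N3 = q NOR s = LOW NOR LOW = HIGH
N5 = N2 NOR s = LOW NOR LOW = HIGH
N6 = NOT p = NOT LOW = HIGH
N7 = NOT N3 = NOT HIGH = LOW
N11 = N7 NOR N5 = LOW NOR HIGH = LOW
N15 = N6 NOR N7 = HIGH NOR LOW = LOW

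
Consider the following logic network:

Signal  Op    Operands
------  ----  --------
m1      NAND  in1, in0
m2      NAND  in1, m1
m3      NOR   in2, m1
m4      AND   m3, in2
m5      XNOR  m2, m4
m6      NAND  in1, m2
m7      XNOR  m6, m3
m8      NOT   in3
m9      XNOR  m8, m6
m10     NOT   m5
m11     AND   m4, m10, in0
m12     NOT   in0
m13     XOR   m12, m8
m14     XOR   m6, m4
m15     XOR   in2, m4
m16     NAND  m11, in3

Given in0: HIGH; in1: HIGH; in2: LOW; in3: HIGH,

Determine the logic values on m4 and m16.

m4 = LOW, m16 = HIGH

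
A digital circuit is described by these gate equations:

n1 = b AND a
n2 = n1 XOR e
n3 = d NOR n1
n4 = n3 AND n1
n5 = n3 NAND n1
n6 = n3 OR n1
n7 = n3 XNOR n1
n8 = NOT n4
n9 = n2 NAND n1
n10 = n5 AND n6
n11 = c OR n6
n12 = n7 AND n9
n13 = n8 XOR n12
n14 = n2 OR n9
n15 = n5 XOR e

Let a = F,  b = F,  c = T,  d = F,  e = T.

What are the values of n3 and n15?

n3 = T  n15 = F

n1 = b AND a = F AND F = F
n3 = d NOR n1 = F NOR F = T
n5 = n3 NAND n1 = T NAND F = T
n15 = n5 XOR e = T XOR T = F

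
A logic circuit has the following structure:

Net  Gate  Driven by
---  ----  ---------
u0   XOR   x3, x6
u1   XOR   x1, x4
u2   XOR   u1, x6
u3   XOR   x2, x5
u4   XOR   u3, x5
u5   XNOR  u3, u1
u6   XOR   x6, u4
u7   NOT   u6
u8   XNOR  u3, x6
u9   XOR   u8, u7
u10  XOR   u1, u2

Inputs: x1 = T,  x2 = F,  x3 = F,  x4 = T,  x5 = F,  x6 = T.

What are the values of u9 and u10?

u1 = x1 XOR x4 = T XOR T = F
u2 = u1 XOR x6 = F XOR T = T
u3 = x2 XOR x5 = F XOR F = F
u4 = u3 XOR x5 = F XOR F = F
u6 = x6 XOR u4 = T XOR F = T
u7 = NOT u6 = NOT T = F
u8 = u3 XNOR x6 = F XNOR T = F
u9 = u8 XOR u7 = F XOR F = F
u10 = u1 XOR u2 = F XOR T = T

u9 = F; u10 = T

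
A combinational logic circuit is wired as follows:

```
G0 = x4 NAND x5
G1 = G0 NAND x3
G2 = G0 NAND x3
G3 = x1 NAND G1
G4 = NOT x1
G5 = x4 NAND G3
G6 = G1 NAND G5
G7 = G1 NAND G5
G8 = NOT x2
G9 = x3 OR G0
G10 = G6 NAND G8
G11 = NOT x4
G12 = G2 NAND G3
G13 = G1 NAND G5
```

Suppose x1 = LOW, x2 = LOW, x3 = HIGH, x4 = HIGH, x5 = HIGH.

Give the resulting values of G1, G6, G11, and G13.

G1 = HIGH, G6 = HIGH, G11 = LOW, G13 = HIGH

G0 = x4 NAND x5 = HIGH NAND HIGH = LOW
G1 = G0 NAND x3 = LOW NAND HIGH = HIGH
G3 = x1 NAND G1 = LOW NAND HIGH = HIGH
G5 = x4 NAND G3 = HIGH NAND HIGH = LOW
G6 = G1 NAND G5 = HIGH NAND LOW = HIGH
G11 = NOT x4 = NOT HIGH = LOW
G13 = G1 NAND G5 = HIGH NAND LOW = HIGH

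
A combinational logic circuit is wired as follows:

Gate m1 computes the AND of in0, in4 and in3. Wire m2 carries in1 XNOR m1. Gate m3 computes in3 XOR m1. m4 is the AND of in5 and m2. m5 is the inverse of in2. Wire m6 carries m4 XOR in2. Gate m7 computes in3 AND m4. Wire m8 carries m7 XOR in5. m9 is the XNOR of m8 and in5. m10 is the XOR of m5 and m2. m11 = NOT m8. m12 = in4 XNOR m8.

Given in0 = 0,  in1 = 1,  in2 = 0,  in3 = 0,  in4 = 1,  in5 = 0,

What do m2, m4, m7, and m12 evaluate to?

m2 = 0, m4 = 0, m7 = 0, m12 = 0

m1 = in0 AND in4 AND in3 = 0 AND 1 AND 0 = 0
m2 = in1 XNOR m1 = 1 XNOR 0 = 0
m4 = in5 AND m2 = 0 AND 0 = 0
m7 = in3 AND m4 = 0 AND 0 = 0
m8 = m7 XOR in5 = 0 XOR 0 = 0
m12 = in4 XNOR m8 = 1 XNOR 0 = 0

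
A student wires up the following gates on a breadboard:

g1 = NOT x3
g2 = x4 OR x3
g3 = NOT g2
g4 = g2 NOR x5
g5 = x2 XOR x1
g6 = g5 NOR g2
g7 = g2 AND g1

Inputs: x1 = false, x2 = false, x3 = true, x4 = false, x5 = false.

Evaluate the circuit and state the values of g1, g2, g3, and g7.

g1 = false, g2 = true, g3 = false, g7 = false

g1 = NOT x3 = NOT true = false
g2 = x4 OR x3 = false OR true = true
g3 = NOT g2 = NOT true = false
g7 = g2 AND g1 = true AND false = false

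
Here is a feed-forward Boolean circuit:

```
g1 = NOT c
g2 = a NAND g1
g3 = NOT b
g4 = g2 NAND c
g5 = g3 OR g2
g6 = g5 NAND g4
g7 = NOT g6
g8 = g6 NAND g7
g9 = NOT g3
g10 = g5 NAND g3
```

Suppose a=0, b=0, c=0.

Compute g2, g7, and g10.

g2 = 1  g7 = 1  g10 = 0

g1 = NOT c = NOT 0 = 1
g2 = a NAND g1 = 0 NAND 1 = 1
g3 = NOT b = NOT 0 = 1
g4 = g2 NAND c = 1 NAND 0 = 1
g5 = g3 OR g2 = 1 OR 1 = 1
g6 = g5 NAND g4 = 1 NAND 1 = 0
g7 = NOT g6 = NOT 0 = 1
g10 = g5 NAND g3 = 1 NAND 1 = 0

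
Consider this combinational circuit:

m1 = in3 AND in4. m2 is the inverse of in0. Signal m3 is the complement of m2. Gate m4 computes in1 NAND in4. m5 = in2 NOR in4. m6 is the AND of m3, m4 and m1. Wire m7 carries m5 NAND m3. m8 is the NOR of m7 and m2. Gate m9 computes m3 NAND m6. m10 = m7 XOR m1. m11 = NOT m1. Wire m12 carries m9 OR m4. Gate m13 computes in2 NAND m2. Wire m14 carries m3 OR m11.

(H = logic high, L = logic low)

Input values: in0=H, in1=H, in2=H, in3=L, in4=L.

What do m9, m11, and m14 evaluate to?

m1 = in3 AND in4 = L AND L = L
m2 = NOT in0 = NOT H = L
m3 = NOT m2 = NOT L = H
m4 = in1 NAND in4 = H NAND L = H
m6 = m3 AND m4 AND m1 = H AND H AND L = L
m9 = m3 NAND m6 = H NAND L = H
m11 = NOT m1 = NOT L = H
m14 = m3 OR m11 = H OR H = H

m9 = H, m11 = H, m14 = H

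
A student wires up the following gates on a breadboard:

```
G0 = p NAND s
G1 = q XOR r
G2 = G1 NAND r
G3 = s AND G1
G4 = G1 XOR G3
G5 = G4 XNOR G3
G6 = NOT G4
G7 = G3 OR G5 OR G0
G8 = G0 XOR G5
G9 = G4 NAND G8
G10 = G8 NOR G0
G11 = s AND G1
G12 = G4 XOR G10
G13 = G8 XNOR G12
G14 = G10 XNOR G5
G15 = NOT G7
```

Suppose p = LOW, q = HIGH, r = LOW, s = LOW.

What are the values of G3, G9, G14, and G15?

G3 = LOW; G9 = LOW; G14 = HIGH; G15 = LOW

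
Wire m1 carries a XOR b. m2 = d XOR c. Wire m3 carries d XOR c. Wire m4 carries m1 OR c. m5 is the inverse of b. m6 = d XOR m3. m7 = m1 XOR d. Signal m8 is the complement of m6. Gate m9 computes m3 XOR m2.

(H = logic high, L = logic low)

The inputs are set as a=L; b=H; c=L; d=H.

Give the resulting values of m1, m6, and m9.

m1 = a XOR b = L XOR H = H
m2 = d XOR c = H XOR L = H
m3 = d XOR c = H XOR L = H
m6 = d XOR m3 = H XOR H = L
m9 = m3 XOR m2 = H XOR H = L

m1 = H, m6 = L, m9 = L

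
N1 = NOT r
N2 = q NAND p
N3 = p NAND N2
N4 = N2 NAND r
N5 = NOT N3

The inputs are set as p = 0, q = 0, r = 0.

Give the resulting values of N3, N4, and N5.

N3 = 1, N4 = 1, N5 = 0

N2 = q NAND p = 0 NAND 0 = 1
N3 = p NAND N2 = 0 NAND 1 = 1
N4 = N2 NAND r = 1 NAND 0 = 1
N5 = NOT N3 = NOT 1 = 0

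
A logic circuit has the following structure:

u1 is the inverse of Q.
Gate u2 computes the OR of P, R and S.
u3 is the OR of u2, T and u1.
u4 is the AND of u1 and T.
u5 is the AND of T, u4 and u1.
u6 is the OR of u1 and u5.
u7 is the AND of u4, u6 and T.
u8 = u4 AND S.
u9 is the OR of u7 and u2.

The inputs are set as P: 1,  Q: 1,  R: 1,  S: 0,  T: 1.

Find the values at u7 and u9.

u7 = 0, u9 = 1

u1 = NOT Q = NOT 1 = 0
u2 = P OR R OR S = 1 OR 1 OR 0 = 1
u4 = u1 AND T = 0 AND 1 = 0
u5 = T AND u4 AND u1 = 1 AND 0 AND 0 = 0
u6 = u1 OR u5 = 0 OR 0 = 0
u7 = u4 AND u6 AND T = 0 AND 0 AND 1 = 0
u9 = u7 OR u2 = 0 OR 1 = 1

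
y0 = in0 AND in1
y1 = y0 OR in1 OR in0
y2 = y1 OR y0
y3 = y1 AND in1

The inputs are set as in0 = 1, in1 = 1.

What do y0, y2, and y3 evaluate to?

y0 = in0 AND in1 = 1 AND 1 = 1
y1 = y0 OR in1 OR in0 = 1 OR 1 OR 1 = 1
y2 = y1 OR y0 = 1 OR 1 = 1
y3 = y1 AND in1 = 1 AND 1 = 1

y0 = 1  y2 = 1  y3 = 1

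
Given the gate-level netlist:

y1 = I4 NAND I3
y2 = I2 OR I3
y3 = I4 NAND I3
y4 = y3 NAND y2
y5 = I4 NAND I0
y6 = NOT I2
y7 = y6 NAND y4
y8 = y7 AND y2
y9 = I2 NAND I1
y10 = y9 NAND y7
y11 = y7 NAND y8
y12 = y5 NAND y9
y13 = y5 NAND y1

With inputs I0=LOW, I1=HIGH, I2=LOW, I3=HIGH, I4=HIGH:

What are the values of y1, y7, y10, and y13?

y1 = LOW, y7 = LOW, y10 = HIGH, y13 = HIGH

y1 = I4 NAND I3 = HIGH NAND HIGH = LOW
y2 = I2 OR I3 = LOW OR HIGH = HIGH
y3 = I4 NAND I3 = HIGH NAND HIGH = LOW
y4 = y3 NAND y2 = LOW NAND HIGH = HIGH
y5 = I4 NAND I0 = HIGH NAND LOW = HIGH
y6 = NOT I2 = NOT LOW = HIGH
y7 = y6 NAND y4 = HIGH NAND HIGH = LOW
y9 = I2 NAND I1 = LOW NAND HIGH = HIGH
y10 = y9 NAND y7 = HIGH NAND LOW = HIGH
y13 = y5 NAND y1 = HIGH NAND LOW = HIGH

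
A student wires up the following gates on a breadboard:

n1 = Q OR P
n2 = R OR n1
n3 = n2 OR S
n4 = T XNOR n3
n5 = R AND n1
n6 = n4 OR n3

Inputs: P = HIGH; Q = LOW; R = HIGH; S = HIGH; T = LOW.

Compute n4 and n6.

n4 = LOW  n6 = HIGH

n1 = Q OR P = LOW OR HIGH = HIGH
n2 = R OR n1 = HIGH OR HIGH = HIGH
n3 = n2 OR S = HIGH OR HIGH = HIGH
n4 = T XNOR n3 = LOW XNOR HIGH = LOW
n6 = n4 OR n3 = LOW OR HIGH = HIGH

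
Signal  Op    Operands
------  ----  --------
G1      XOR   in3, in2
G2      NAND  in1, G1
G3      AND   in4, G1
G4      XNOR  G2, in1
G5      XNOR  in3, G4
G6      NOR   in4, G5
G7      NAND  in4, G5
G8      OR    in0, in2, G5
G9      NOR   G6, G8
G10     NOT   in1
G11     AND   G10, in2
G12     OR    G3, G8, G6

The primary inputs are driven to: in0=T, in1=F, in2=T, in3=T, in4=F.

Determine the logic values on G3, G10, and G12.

G1 = in3 XOR in2 = T XOR T = F
G2 = in1 NAND G1 = F NAND F = T
G3 = in4 AND G1 = F AND F = F
G4 = G2 XNOR in1 = T XNOR F = F
G5 = in3 XNOR G4 = T XNOR F = F
G6 = in4 NOR G5 = F NOR F = T
G8 = in0 OR in2 OR G5 = T OR T OR F = T
G10 = NOT in1 = NOT F = T
G12 = G3 OR G8 OR G6 = F OR T OR T = T

G3 = F  G10 = T  G12 = T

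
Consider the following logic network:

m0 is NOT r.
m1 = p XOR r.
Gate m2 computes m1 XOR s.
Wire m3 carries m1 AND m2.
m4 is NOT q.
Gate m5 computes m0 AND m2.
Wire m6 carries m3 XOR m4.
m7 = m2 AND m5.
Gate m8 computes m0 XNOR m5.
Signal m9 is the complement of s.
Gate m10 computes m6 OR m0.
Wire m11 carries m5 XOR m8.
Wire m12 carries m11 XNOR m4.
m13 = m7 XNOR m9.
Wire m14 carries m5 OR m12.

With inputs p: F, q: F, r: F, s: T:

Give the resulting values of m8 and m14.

m8 = T, m14 = T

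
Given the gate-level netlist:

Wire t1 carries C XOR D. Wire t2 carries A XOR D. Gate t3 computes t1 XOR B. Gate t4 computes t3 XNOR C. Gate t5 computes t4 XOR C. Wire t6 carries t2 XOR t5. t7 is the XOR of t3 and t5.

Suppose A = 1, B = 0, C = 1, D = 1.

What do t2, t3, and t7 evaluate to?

t1 = C XOR D = 1 XOR 1 = 0
t2 = A XOR D = 1 XOR 1 = 0
t3 = t1 XOR B = 0 XOR 0 = 0
t4 = t3 XNOR C = 0 XNOR 1 = 0
t5 = t4 XOR C = 0 XOR 1 = 1
t7 = t3 XOR t5 = 0 XOR 1 = 1

t2 = 0, t3 = 0, t7 = 1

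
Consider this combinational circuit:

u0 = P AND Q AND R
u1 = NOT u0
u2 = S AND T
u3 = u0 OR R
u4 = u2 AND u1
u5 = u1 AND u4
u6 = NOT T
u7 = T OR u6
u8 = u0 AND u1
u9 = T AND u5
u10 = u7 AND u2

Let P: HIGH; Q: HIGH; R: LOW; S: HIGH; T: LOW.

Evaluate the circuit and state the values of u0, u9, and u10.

u0 = P AND Q AND R = HIGH AND HIGH AND LOW = LOW
u1 = NOT u0 = NOT LOW = HIGH
u2 = S AND T = HIGH AND LOW = LOW
u4 = u2 AND u1 = LOW AND HIGH = LOW
u5 = u1 AND u4 = HIGH AND LOW = LOW
u6 = NOT T = NOT LOW = HIGH
u7 = T OR u6 = LOW OR HIGH = HIGH
u9 = T AND u5 = LOW AND LOW = LOW
u10 = u7 AND u2 = HIGH AND LOW = LOW

u0 = LOW, u9 = LOW, u10 = LOW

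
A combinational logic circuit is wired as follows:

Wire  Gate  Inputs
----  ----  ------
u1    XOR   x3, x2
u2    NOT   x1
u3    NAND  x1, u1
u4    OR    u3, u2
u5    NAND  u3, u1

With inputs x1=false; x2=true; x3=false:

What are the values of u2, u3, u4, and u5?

u1 = x3 XOR x2 = false XOR true = true
u2 = NOT x1 = NOT false = true
u3 = x1 NAND u1 = false NAND true = true
u4 = u3 OR u2 = true OR true = true
u5 = u3 NAND u1 = true NAND true = false

u2 = true; u3 = true; u4 = true; u5 = false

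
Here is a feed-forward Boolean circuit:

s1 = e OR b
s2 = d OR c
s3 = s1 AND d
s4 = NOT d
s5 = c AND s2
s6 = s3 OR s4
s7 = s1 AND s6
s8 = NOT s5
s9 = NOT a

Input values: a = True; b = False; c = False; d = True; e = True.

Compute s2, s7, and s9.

s1 = e OR b = True OR False = True
s2 = d OR c = True OR False = True
s3 = s1 AND d = True AND True = True
s4 = NOT d = NOT True = False
s6 = s3 OR s4 = True OR False = True
s7 = s1 AND s6 = True AND True = True
s9 = NOT a = NOT True = False

s2 = True  s7 = True  s9 = False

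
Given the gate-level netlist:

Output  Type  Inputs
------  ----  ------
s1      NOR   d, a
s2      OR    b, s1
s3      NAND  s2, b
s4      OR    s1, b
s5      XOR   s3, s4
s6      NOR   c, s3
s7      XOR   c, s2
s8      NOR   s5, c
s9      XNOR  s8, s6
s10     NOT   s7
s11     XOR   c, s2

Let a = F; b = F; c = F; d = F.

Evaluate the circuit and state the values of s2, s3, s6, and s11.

s2 = T, s3 = T, s6 = F, s11 = T

s1 = d NOR a = F NOR F = T
s2 = b OR s1 = F OR T = T
s3 = s2 NAND b = T NAND F = T
s6 = c NOR s3 = F NOR T = F
s11 = c XOR s2 = F XOR T = T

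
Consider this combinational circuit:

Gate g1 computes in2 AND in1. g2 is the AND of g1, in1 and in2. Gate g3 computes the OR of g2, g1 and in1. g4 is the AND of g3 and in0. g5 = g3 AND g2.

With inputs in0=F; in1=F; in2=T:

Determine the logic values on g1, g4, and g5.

g1 = in2 AND in1 = T AND F = F
g2 = g1 AND in1 AND in2 = F AND F AND T = F
g3 = g2 OR g1 OR in1 = F OR F OR F = F
g4 = g3 AND in0 = F AND F = F
g5 = g3 AND g2 = F AND F = F

g1 = F, g4 = F, g5 = F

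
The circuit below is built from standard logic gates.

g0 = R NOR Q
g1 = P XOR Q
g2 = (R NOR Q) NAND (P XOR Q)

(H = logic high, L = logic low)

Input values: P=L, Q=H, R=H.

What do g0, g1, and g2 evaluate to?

g0 = H NOR H = L
g1 = L XOR H = H
g2 = (H NOR H) NAND (L XOR H) = H

g0 = L, g1 = H, g2 = H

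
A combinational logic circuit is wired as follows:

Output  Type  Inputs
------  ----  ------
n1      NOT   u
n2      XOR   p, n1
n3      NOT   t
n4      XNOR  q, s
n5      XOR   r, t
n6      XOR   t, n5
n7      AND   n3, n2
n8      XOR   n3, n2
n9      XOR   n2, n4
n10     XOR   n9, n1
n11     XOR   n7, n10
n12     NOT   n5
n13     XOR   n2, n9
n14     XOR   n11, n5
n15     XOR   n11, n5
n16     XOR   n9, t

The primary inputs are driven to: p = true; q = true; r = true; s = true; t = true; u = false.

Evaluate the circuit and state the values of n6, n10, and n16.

n1 = NOT u = NOT false = true
n2 = p XOR n1 = true XOR true = false
n4 = q XNOR s = true XNOR true = true
n5 = r XOR t = true XOR true = false
n6 = t XOR n5 = true XOR false = true
n9 = n2 XOR n4 = false XOR true = true
n10 = n9 XOR n1 = true XOR true = false
n16 = n9 XOR t = true XOR true = false

n6 = true  n10 = false  n16 = false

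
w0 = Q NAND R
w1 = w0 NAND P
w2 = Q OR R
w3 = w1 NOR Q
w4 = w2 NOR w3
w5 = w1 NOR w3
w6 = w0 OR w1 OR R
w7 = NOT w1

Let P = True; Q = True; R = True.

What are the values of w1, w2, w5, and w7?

w0 = Q NAND R = True NAND True = False
w1 = w0 NAND P = False NAND True = True
w2 = Q OR R = True OR True = True
w3 = w1 NOR Q = True NOR True = False
w5 = w1 NOR w3 = True NOR False = False
w7 = NOT w1 = NOT True = False

w1 = True; w2 = True; w5 = False; w7 = False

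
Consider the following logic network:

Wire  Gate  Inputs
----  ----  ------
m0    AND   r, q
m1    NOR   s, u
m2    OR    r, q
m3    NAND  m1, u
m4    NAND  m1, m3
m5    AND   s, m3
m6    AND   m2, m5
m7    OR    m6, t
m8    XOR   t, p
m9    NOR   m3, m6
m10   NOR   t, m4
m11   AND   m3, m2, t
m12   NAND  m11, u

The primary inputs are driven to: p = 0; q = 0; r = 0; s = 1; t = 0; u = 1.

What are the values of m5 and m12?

m5 = 1, m12 = 1

m1 = s NOR u = 1 NOR 1 = 0
m2 = r OR q = 0 OR 0 = 0
m3 = m1 NAND u = 0 NAND 1 = 1
m5 = s AND m3 = 1 AND 1 = 1
m11 = m3 AND m2 AND t = 1 AND 0 AND 0 = 0
m12 = m11 NAND u = 0 NAND 1 = 1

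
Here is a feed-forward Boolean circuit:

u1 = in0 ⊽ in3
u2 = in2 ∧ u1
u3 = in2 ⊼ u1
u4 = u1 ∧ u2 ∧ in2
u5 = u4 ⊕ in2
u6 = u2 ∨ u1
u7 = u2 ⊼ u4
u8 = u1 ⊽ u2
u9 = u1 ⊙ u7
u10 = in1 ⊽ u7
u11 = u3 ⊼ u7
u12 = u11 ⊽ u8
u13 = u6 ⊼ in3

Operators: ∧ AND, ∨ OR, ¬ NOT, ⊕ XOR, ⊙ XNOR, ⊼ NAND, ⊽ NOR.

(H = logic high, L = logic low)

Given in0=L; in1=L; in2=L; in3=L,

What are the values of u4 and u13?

u4 = L; u13 = H

u1 = in0 NOR in3 = L NOR L = H
u2 = in2 AND u1 = L AND H = L
u4 = u1 AND u2 AND in2 = H AND L AND L = L
u6 = u2 OR u1 = L OR H = H
u13 = u6 NAND in3 = H NAND L = H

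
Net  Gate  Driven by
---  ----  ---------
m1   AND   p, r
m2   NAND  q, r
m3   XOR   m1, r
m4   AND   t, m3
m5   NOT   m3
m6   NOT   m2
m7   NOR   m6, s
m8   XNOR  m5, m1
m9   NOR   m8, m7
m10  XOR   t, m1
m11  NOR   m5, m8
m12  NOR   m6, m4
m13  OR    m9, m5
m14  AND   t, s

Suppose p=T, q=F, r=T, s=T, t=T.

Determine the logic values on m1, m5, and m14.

m1 = p AND r = T AND T = T
m3 = m1 XOR r = T XOR T = F
m5 = NOT m3 = NOT F = T
m14 = t AND s = T AND T = T

m1 = T, m5 = T, m14 = T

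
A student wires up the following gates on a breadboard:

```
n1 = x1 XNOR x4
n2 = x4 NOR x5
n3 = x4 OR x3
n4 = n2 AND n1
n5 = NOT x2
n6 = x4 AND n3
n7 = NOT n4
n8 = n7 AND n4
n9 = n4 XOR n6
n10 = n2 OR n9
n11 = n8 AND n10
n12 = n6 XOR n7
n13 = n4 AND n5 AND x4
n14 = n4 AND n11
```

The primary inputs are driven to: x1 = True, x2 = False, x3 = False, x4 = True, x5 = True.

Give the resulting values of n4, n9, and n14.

n4 = False, n9 = True, n14 = False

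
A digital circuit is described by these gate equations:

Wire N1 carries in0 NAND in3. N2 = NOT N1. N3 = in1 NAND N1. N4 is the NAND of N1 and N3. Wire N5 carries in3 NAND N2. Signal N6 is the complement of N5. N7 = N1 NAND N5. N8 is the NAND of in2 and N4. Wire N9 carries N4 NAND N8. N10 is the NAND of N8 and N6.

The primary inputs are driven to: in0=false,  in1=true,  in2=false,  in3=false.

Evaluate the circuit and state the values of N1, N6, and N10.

N1 = in0 NAND in3 = false NAND false = true
N2 = NOT N1 = NOT true = false
N3 = in1 NAND N1 = true NAND true = false
N4 = N1 NAND N3 = true NAND false = true
N5 = in3 NAND N2 = false NAND false = true
N6 = NOT N5 = NOT true = false
N8 = in2 NAND N4 = false NAND true = true
N10 = N8 NAND N6 = true NAND false = true

N1 = true, N6 = false, N10 = true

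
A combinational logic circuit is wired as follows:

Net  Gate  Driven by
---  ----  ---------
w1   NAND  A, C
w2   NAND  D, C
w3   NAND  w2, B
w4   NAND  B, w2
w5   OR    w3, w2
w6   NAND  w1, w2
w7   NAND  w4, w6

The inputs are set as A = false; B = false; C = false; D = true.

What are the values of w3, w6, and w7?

w3 = true, w6 = false, w7 = true

w1 = A NAND C = false NAND false = true
w2 = D NAND C = true NAND false = true
w3 = w2 NAND B = true NAND false = true
w4 = B NAND w2 = false NAND true = true
w6 = w1 NAND w2 = true NAND true = false
w7 = w4 NAND w6 = true NAND false = true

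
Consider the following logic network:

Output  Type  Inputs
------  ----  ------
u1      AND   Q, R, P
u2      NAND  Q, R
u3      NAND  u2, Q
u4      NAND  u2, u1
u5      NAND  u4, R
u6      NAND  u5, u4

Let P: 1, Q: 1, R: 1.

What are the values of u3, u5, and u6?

u1 = Q AND R AND P = 1 AND 1 AND 1 = 1
u2 = Q NAND R = 1 NAND 1 = 0
u3 = u2 NAND Q = 0 NAND 1 = 1
u4 = u2 NAND u1 = 0 NAND 1 = 1
u5 = u4 NAND R = 1 NAND 1 = 0
u6 = u5 NAND u4 = 0 NAND 1 = 1

u3 = 1, u5 = 0, u6 = 1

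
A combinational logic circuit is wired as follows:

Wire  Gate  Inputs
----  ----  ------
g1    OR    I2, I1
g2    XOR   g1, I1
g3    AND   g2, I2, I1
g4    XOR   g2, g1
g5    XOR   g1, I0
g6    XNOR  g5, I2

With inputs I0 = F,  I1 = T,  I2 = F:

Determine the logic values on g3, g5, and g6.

g1 = I2 OR I1 = F OR T = T
g2 = g1 XOR I1 = T XOR T = F
g3 = g2 AND I2 AND I1 = F AND F AND T = F
g5 = g1 XOR I0 = T XOR F = T
g6 = g5 XNOR I2 = T XNOR F = F

g3 = F; g5 = T; g6 = F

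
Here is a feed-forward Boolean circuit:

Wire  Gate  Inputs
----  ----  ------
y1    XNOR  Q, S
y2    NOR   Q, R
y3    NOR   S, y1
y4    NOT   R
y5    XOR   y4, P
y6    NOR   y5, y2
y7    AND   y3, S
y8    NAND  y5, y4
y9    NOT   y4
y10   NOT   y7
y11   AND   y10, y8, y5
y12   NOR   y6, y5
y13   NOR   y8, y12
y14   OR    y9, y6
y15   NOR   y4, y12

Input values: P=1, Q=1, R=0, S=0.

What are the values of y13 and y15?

y2 = Q NOR R = 1 NOR 0 = 0
y4 = NOT R = NOT 0 = 1
y5 = y4 XOR P = 1 XOR 1 = 0
y6 = y5 NOR y2 = 0 NOR 0 = 1
y8 = y5 NAND y4 = 0 NAND 1 = 1
y12 = y6 NOR y5 = 1 NOR 0 = 0
y13 = y8 NOR y12 = 1 NOR 0 = 0
y15 = y4 NOR y12 = 1 NOR 0 = 0

y13 = 0  y15 = 0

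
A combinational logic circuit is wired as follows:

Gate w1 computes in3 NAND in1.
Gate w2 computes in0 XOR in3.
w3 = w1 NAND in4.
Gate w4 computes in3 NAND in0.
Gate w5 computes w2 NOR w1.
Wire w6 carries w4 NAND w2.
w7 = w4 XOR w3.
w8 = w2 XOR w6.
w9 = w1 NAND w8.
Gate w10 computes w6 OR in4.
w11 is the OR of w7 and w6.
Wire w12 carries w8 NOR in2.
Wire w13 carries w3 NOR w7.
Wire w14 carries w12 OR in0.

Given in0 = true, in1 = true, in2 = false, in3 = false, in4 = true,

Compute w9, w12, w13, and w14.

w9 = false, w12 = false, w13 = false, w14 = true

w1 = in3 NAND in1 = false NAND true = true
w2 = in0 XOR in3 = true XOR false = true
w3 = w1 NAND in4 = true NAND true = false
w4 = in3 NAND in0 = false NAND true = true
w6 = w4 NAND w2 = true NAND true = false
w7 = w4 XOR w3 = true XOR false = true
w8 = w2 XOR w6 = true XOR false = true
w9 = w1 NAND w8 = true NAND true = false
w12 = w8 NOR in2 = true NOR false = false
w13 = w3 NOR w7 = false NOR true = false
w14 = w12 OR in0 = false OR true = true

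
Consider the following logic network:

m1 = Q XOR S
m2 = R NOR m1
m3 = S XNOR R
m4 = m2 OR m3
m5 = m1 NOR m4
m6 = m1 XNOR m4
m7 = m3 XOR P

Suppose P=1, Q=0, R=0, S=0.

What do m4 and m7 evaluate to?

m4 = 1, m7 = 0

m1 = Q XOR S = 0 XOR 0 = 0
m2 = R NOR m1 = 0 NOR 0 = 1
m3 = S XNOR R = 0 XNOR 0 = 1
m4 = m2 OR m3 = 1 OR 1 = 1
m7 = m3 XOR P = 1 XOR 1 = 0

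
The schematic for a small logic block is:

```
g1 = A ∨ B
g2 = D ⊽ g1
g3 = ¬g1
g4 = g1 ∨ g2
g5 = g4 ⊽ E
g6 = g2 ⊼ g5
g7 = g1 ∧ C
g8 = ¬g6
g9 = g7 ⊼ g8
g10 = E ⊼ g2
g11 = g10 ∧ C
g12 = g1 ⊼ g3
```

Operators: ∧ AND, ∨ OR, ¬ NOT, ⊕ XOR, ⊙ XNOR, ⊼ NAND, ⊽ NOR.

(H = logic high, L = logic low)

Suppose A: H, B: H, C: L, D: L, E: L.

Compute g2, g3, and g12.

g2 = L, g3 = L, g12 = H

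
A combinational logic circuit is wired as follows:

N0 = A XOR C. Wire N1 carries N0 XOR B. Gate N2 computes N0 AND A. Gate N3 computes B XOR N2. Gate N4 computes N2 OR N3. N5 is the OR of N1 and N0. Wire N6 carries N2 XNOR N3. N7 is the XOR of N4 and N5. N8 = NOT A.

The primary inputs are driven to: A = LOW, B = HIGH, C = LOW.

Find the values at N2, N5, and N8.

N0 = A XOR C = LOW XOR LOW = LOW
N1 = N0 XOR B = LOW XOR HIGH = HIGH
N2 = N0 AND A = LOW AND LOW = LOW
N5 = N1 OR N0 = HIGH OR LOW = HIGH
N8 = NOT A = NOT LOW = HIGH

N2 = LOW, N5 = HIGH, N8 = HIGH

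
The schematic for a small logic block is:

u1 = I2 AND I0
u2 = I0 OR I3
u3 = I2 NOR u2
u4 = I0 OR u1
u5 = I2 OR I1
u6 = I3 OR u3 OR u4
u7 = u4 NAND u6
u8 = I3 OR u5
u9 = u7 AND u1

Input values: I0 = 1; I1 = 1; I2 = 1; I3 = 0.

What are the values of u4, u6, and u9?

u4 = 1, u6 = 1, u9 = 0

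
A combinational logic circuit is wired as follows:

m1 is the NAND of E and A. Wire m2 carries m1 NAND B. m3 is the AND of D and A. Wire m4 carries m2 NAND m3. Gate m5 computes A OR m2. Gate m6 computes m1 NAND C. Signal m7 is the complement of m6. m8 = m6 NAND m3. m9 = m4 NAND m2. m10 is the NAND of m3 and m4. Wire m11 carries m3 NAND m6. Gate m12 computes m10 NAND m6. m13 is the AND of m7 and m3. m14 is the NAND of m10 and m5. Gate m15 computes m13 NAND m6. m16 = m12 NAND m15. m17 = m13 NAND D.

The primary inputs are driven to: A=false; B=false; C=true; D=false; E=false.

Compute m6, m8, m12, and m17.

m1 = E NAND A = false NAND false = true
m2 = m1 NAND B = true NAND false = true
m3 = D AND A = false AND false = false
m4 = m2 NAND m3 = true NAND false = true
m6 = m1 NAND C = true NAND true = false
m7 = NOT m6 = NOT false = true
m8 = m6 NAND m3 = false NAND false = true
m10 = m3 NAND m4 = false NAND true = true
m12 = m10 NAND m6 = true NAND false = true
m13 = m7 AND m3 = true AND false = false
m17 = m13 NAND D = false NAND false = true

m6 = false, m8 = true, m12 = true, m17 = true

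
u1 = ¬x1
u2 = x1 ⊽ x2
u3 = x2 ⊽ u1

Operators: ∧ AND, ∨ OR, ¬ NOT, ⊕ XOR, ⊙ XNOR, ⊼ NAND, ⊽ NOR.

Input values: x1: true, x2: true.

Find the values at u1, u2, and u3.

u1 = false, u2 = false, u3 = false

u1 = NOT x1 = NOT true = false
u2 = x1 NOR x2 = true NOR true = false
u3 = x2 NOR u1 = true NOR false = false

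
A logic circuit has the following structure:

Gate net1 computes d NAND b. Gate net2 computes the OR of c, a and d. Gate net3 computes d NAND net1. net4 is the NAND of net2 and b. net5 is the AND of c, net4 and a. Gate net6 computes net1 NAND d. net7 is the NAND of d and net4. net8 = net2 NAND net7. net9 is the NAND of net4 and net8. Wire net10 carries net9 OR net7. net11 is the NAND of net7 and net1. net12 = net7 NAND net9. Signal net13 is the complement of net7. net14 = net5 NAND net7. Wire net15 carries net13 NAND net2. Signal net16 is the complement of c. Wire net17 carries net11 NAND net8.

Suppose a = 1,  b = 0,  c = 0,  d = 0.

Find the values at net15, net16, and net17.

net15 = 1, net16 = 1, net17 = 1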